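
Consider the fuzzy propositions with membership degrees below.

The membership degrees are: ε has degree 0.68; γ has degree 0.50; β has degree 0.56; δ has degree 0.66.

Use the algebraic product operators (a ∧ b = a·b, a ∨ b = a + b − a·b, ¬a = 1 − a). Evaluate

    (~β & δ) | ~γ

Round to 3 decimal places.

0.645

~β = 1 − 0.5600 = 0.4400
~β & δ = a·b on (0.4400, 0.6600) = 0.2904
~γ = 1 − 0.5000 = 0.5000
(~β & δ) | ~γ = a + b − a·b on (0.2904, 0.5000) = 0.6452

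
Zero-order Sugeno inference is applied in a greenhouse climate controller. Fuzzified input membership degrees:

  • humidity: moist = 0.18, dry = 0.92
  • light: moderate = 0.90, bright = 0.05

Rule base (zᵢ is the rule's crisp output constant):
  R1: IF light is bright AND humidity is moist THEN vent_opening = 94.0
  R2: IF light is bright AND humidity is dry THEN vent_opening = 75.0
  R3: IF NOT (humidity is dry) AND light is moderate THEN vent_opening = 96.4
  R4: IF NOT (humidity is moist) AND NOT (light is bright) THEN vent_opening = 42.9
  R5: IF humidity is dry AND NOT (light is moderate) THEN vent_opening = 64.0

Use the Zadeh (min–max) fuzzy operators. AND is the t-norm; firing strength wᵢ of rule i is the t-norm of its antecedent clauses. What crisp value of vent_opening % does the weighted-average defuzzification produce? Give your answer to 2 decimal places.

R1 (z=94.0): bright=0.05, moist=0.18; AND[min(a, b)] → w = 0.05
R2 (z=75.0): bright=0.05, dry=0.92; AND[min(a, b)] → w = 0.05
R3 (z=96.4): ¬dry=1−0.92=0.08, moderate=0.90; AND[min(a, b)] → w = 0.08
R4 (z=42.9): ¬moist=1−0.18=0.82, ¬bright=1−0.05=0.95; AND[min(a, b)] → w = 0.82
R5 (z=64.0): dry=0.92, ¬moderate=1−0.90=0.10; AND[min(a, b)] → w = 0.10
Weighted average = (0.05·94.0 + 0.05·75.0 + 0.08·96.4 + 0.82·42.9 + 0.10·64.0) / (0.05 + 0.05 + 0.08 + 0.82 + 0.10)
  = 57.7400 / 1.1000 = 52.49

52.49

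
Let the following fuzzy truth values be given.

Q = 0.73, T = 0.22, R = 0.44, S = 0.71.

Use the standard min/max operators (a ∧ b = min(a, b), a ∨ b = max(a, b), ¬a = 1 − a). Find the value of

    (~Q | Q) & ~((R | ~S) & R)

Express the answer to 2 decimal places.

0.56

~Q = 1 − 0.73 = 0.27
~Q | Q = max(a, b) on (0.27, 0.73) = 0.73
~S = 1 − 0.71 = 0.29
R | ~S = max(a, b) on (0.44, 0.29) = 0.44
(R | ~S) & R = min(a, b) on (0.44, 0.44) = 0.44
~((R | ~S) & R) = 1 − 0.44 = 0.56
(~Q | Q) & ~((R | ~S) & R) = min(a, b) on (0.73, 0.56) = 0.56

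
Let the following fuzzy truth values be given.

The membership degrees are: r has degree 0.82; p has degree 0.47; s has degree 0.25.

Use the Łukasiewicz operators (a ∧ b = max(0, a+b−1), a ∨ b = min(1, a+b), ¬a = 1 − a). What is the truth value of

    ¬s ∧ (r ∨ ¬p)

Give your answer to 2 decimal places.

¬s = 1 − 0.25 = 0.75
¬p = 1 − 0.47 = 0.53
r ∨ ¬p = min(1, a+b) on (0.82, 0.53) = 1.00
¬s ∧ (r ∨ ¬p) = max(0, a+b−1) on (0.75, 1.00) = 0.75

0.75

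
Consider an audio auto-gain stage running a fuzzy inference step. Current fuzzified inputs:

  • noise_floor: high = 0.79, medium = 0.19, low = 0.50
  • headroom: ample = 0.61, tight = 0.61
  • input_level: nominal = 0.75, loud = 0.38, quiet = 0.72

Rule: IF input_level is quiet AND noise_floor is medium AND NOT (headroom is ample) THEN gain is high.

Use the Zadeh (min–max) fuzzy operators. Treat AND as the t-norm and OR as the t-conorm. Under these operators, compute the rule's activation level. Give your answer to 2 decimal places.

0.19

firing strength: quiet=0.72, medium=0.19, ¬ample=1−0.61=0.39; AND[min(a, b)] → w = 0.19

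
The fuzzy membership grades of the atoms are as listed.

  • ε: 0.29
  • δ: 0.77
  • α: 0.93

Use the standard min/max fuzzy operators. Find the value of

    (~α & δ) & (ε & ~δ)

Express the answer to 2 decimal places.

~α = 1 − 0.93 = 0.07
~α & δ = min(a, b) on (0.07, 0.77) = 0.07
~δ = 1 − 0.77 = 0.23
ε & ~δ = min(a, b) on (0.29, 0.23) = 0.23
(~α & δ) & (ε & ~δ) = min(a, b) on (0.07, 0.23) = 0.07

0.07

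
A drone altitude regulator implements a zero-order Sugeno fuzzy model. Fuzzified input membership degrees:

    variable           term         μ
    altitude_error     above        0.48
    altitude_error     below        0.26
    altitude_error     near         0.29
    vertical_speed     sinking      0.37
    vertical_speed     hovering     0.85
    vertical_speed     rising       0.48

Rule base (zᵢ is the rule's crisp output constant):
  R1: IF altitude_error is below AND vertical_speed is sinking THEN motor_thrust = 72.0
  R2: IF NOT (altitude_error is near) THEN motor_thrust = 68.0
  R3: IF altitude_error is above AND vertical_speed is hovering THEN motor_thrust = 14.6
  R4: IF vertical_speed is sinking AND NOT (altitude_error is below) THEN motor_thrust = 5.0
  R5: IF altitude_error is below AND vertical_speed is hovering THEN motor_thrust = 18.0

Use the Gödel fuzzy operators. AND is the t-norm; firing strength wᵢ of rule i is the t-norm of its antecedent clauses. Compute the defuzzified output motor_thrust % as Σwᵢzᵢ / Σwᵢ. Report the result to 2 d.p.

38.72

R1 (z=72.0): below=0.26, sinking=0.37; AND[min(a, b)] → w = 0.26
R2 (z=68.0): ¬near=1−0.29=0.71 → w = 0.71
R3 (z=14.6): above=0.48, hovering=0.85; AND[min(a, b)] → w = 0.48
R4 (z=5.0): sinking=0.37, ¬below=1−0.26=0.74; AND[min(a, b)] → w = 0.37
R5 (z=18.0): below=0.26, hovering=0.85; AND[min(a, b)] → w = 0.26
Weighted average = (0.26·72.0 + 0.71·68.0 + 0.48·14.6 + 0.37·5.0 + 0.26·18.0) / (0.26 + 0.71 + 0.48 + 0.37 + 0.26)
  = 80.5380 / 2.0800 = 38.72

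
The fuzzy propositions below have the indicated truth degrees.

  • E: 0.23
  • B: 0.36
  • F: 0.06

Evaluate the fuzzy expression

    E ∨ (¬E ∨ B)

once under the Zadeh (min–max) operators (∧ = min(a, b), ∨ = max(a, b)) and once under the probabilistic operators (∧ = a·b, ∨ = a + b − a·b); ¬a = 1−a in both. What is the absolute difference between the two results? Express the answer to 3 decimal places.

Under Zadeh (min–max):
  ¬E = 1 − 0.23 = 0.77
  ¬E ∨ B = max(a, b) on (0.77, 0.36) = 0.77
  E ∨ (¬E ∨ B) = max(a, b) on (0.23, 0.77) = 0.77
  → value = 0.7700
Under probabilistic:
  ¬E = 1 − 0.2300 = 0.7700
  ¬E ∨ B = a + b − a·b on (0.7700, 0.3600) = 0.8528
  E ∨ (¬E ∨ B) = a + b − a·b on (0.2300, 0.8528) = 0.8867
  → value = 0.8867
|0.7700 − 0.8867| = 0.117

0.117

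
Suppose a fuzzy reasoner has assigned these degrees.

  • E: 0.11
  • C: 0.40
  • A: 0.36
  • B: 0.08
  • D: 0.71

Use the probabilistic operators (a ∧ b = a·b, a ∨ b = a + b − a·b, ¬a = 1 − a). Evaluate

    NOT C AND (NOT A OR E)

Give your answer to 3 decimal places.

0.408

NOT C = 1 − 0.4000 = 0.6000
NOT A = 1 − 0.3600 = 0.6400
NOT A OR E = a + b − a·b on (0.6400, 0.1100) = 0.6796
NOT C AND (NOT A OR E) = a·b on (0.6000, 0.6796) = 0.4078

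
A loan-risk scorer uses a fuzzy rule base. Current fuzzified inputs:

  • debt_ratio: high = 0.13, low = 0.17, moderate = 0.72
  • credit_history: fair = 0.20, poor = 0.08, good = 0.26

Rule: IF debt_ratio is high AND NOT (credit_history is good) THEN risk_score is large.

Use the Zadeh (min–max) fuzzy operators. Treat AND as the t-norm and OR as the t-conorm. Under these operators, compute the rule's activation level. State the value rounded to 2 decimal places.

0.13

firing strength: high=0.13, ¬good=1−0.26=0.74; AND[min(a, b)] → w = 0.13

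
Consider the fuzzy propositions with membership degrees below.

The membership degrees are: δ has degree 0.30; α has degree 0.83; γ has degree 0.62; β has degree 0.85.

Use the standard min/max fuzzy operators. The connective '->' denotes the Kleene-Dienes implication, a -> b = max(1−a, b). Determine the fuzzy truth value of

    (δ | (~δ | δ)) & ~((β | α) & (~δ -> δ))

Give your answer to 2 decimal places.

~δ = 1 − 0.30 = 0.70
~δ | δ = max(a, b) on (0.70, 0.30) = 0.70
δ | (~δ | δ) = max(a, b) on (0.30, 0.70) = 0.70
β | α = max(a, b) on (0.85, 0.83) = 0.85
~δ = 1 − 0.30 = 0.70
~δ -> δ  [Kleene-Dienes: max(1−a, b)] with a=0.70, b=0.30 → 0.30
(β | α) & (~δ -> δ) = min(a, b) on (0.85, 0.30) = 0.30
~((β | α) & (~δ -> δ)) = 1 − 0.30 = 0.70
(δ | (~δ | δ)) & ~((β | α) & (~δ -> δ)) = min(a, b) on (0.70, 0.70) = 0.70

0.70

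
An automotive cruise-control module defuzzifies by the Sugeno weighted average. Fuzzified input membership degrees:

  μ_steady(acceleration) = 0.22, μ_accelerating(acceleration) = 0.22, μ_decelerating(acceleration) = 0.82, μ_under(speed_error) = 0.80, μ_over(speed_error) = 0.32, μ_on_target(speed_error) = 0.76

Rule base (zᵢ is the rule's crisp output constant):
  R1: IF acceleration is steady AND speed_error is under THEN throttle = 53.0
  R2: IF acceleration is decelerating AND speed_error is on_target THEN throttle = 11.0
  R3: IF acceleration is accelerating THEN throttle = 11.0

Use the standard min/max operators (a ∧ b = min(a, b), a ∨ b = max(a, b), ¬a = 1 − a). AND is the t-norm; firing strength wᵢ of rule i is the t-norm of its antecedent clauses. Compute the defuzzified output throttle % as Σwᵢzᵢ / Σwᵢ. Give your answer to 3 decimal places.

18.700

R1 (z=53.0): steady=0.22, under=0.80; AND[min(a, b)] → w = 0.22
R2 (z=11.0): decelerating=0.82, on_target=0.76; AND[min(a, b)] → w = 0.76
R3 (z=11.0): accelerating=0.22 → w = 0.22
Weighted average = (0.22·53.0 + 0.76·11.0 + 0.22·11.0) / (0.22 + 0.76 + 0.22)
  = 22.4400 / 1.2000 = 18.700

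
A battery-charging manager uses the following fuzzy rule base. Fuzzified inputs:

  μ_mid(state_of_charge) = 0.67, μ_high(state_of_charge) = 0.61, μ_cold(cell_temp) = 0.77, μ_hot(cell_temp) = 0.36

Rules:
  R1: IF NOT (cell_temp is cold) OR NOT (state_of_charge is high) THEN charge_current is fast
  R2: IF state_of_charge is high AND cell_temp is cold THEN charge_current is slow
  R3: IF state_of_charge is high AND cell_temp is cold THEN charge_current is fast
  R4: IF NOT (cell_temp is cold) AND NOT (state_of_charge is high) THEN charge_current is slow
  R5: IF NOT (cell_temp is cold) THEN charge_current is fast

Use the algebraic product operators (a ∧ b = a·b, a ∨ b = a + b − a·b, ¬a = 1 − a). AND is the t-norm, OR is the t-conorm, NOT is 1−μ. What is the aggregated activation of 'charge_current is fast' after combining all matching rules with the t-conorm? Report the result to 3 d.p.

0.808

R1: ¬cold=1−0.77=0.23, ¬high=1−0.61=0.39; OR[a + b − a·b] → w = 0.5303
R2: high=0.61, cold=0.77; AND[a·b] → w = 0.4697
R3: high=0.61, cold=0.77; AND[a·b] → w = 0.4697
R4: ¬cold=1−0.77=0.23, ¬high=1−0.61=0.39; AND[a·b] → w = 0.0897
R5: ¬cold=1−0.77=0.23 → w = 0.2300
Rules with consequent 'fast': {R1, R3, R5} → strengths 0.5303, 0.4697, 0.2300
Aggregate via t-conorm [a + b − a·b]: 0.8082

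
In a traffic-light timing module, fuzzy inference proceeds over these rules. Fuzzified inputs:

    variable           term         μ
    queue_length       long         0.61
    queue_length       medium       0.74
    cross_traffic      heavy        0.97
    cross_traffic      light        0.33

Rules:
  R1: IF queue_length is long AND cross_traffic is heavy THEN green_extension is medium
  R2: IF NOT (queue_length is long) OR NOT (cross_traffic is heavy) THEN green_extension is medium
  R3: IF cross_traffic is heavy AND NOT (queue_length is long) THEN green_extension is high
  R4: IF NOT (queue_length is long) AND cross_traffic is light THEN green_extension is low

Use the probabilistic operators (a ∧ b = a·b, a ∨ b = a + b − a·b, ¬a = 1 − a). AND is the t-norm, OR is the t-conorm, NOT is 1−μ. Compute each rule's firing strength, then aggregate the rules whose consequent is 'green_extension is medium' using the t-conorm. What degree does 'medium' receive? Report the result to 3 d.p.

0.758

R1: long=0.61, heavy=0.97; AND[a·b] → w = 0.5917
R2: ¬long=1−0.61=0.39, ¬heavy=1−0.97=0.03; OR[a + b − a·b] → w = 0.4083
R3: heavy=0.97, ¬long=1−0.61=0.39; AND[a·b] → w = 0.3783
R4: ¬long=1−0.61=0.39, light=0.33; AND[a·b] → w = 0.1287
Rules with consequent 'medium': {R1, R2} → strengths 0.5917, 0.4083
Aggregate via t-conorm [a + b − a·b]: 0.7584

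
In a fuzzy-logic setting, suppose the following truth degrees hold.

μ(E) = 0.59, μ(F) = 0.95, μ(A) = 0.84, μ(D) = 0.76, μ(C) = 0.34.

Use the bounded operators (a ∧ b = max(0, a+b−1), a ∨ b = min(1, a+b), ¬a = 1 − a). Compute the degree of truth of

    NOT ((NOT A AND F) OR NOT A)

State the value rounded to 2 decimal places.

0.73

NOT A = 1 − 0.84 = 0.16
NOT A AND F = max(0, a+b−1) on (0.16, 0.95) = 0.11
NOT A = 1 − 0.84 = 0.16
(NOT A AND F) OR NOT A = min(1, a+b) on (0.11, 0.16) = 0.27
NOT ((NOT A AND F) OR NOT A) = 1 − 0.27 = 0.73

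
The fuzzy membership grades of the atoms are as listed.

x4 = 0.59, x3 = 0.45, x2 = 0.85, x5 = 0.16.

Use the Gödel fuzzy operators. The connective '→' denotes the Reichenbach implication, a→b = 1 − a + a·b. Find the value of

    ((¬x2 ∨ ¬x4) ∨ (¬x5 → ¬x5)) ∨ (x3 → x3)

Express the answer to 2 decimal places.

¬x2 = 1 − 0.85 = 0.15
¬x4 = 1 − 0.59 = 0.41
¬x2 ∨ ¬x4 = max(a, b) on (0.15, 0.41) = 0.41
¬x5 = 1 − 0.16 = 0.84
¬x5 = 1 − 0.16 = 0.84
¬x5 → ¬x5  [Reichenbach: 1 − a + a·b] with a=0.84, b=0.84 → 0.87
(¬x2 ∨ ¬x4) ∨ (¬x5 → ¬x5) = max(a, b) on (0.41, 0.87) = 0.87
x3 → x3  [Reichenbach: 1 − a + a·b] with a=0.45, b=0.45 → 0.75
((¬x2 ∨ ¬x4) ∨ (¬x5 → ¬x5)) ∨ (x3 → x3) = max(a, b) on (0.87, 0.75) = 0.87

0.87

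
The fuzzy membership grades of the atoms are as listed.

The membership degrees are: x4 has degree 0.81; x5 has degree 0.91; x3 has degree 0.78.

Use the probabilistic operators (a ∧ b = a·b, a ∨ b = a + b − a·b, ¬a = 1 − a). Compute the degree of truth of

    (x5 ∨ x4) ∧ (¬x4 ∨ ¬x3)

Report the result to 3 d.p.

0.362

x5 ∨ x4 = a + b − a·b on (0.9100, 0.8100) = 0.9829
¬x4 = 1 − 0.8100 = 0.1900
¬x3 = 1 − 0.7800 = 0.2200
¬x4 ∨ ¬x3 = a + b − a·b on (0.1900, 0.2200) = 0.3682
(x5 ∨ x4) ∧ (¬x4 ∨ ¬x3) = a·b on (0.9829, 0.3682) = 0.3619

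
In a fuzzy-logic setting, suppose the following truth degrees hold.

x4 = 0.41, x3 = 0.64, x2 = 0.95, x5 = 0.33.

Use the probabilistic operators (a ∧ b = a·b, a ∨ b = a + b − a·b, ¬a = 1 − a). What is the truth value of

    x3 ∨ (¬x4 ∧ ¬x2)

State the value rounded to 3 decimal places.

0.651

¬x4 = 1 − 0.4100 = 0.5900
¬x2 = 1 − 0.9500 = 0.0500
¬x4 ∧ ¬x2 = a·b on (0.5900, 0.0500) = 0.0295
x3 ∨ (¬x4 ∧ ¬x2) = a + b − a·b on (0.6400, 0.0295) = 0.6506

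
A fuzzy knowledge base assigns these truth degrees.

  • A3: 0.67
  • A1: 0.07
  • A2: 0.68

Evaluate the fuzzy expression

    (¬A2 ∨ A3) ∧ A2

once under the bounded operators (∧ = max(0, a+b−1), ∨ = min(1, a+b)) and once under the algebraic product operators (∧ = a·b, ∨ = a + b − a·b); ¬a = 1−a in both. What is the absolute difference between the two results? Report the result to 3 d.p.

0.143

Under bounded:
  ¬A2 = 1 − 0.68 = 0.32
  ¬A2 ∨ A3 = min(1, a+b) on (0.32, 0.67) = 0.99
  (¬A2 ∨ A3) ∧ A2 = max(0, a+b−1) on (0.99, 0.68) = 0.67
  → value = 0.6700
Under algebraic product:
  ¬A2 = 1 − 0.6800 = 0.3200
  ¬A2 ∨ A3 = a + b − a·b on (0.3200, 0.6700) = 0.7756
  (¬A2 ∨ A3) ∧ A2 = a·b on (0.7756, 0.6800) = 0.5274
  → value = 0.5274
|0.6700 − 0.5274| = 0.143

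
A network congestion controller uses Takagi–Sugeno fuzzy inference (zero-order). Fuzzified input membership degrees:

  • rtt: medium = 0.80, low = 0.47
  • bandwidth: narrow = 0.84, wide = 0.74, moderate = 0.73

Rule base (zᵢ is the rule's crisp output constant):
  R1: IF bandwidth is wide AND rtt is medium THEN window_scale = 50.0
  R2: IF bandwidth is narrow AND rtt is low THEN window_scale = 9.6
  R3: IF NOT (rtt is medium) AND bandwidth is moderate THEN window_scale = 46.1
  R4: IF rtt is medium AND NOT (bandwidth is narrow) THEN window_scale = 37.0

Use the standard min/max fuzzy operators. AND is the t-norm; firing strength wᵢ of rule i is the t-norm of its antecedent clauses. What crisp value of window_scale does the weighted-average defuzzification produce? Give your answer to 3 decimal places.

36.084

R1 (z=50.0): wide=0.74, medium=0.80; AND[min(a, b)] → w = 0.74
R2 (z=9.6): narrow=0.84, low=0.47; AND[min(a, b)] → w = 0.47
R3 (z=46.1): ¬medium=1−0.80=0.20, moderate=0.73; AND[min(a, b)] → w = 0.20
R4 (z=37.0): medium=0.80, ¬narrow=1−0.84=0.16; AND[min(a, b)] → w = 0.16
Weighted average = (0.74·50.0 + 0.47·9.6 + 0.20·46.1 + 0.16·37.0) / (0.74 + 0.47 + 0.20 + 0.16)
  = 56.6520 / 1.5700 = 36.084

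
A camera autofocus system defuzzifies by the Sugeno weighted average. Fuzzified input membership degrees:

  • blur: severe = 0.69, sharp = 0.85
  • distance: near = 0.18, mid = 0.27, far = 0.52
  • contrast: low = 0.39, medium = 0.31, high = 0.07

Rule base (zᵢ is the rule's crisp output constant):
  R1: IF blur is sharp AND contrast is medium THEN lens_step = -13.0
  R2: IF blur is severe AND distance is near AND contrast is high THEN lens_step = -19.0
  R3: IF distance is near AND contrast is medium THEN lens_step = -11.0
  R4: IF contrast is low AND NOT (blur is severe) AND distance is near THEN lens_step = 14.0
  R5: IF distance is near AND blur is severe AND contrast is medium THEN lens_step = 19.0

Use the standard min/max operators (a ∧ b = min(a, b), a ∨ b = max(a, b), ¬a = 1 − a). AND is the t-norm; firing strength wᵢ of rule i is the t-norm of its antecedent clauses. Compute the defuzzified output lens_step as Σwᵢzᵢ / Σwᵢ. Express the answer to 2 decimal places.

-1.52

R1 (z=-13.0): sharp=0.85, medium=0.31; AND[min(a, b)] → w = 0.31
R2 (z=-19.0): severe=0.69, near=0.18, high=0.07; AND[min(a, b)] → w = 0.07
R3 (z=-11.0): near=0.18, medium=0.31; AND[min(a, b)] → w = 0.18
R4 (z=14.0): low=0.39, ¬severe=1−0.69=0.31, near=0.18; AND[min(a, b)] → w = 0.18
R5 (z=19.0): near=0.18, severe=0.69, medium=0.31; AND[min(a, b)] → w = 0.18
Weighted average = (0.31·-13.0 + 0.07·-19.0 + 0.18·-11.0 + 0.18·14.0 + 0.18·19.0) / (0.31 + 0.07 + 0.18 + 0.18 + 0.18)
  = -1.4000 / 0.9200 = -1.52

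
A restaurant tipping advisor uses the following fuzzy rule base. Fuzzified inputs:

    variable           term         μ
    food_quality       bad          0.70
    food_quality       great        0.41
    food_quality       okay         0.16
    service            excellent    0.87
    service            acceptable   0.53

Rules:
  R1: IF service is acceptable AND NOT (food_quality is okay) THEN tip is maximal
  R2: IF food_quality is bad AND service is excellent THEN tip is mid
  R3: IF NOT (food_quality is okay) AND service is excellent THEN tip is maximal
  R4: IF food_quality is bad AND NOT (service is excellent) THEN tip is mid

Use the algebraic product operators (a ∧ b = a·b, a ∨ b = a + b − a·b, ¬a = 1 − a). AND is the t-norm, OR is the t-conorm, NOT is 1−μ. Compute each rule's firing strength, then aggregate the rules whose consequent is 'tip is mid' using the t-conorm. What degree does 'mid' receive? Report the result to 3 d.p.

0.645

R1: acceptable=0.53, ¬okay=1−0.16=0.84; AND[a·b] → w = 0.4452
R2: bad=0.70, excellent=0.87; AND[a·b] → w = 0.6090
R3: ¬okay=1−0.16=0.84, excellent=0.87; AND[a·b] → w = 0.7308
R4: bad=0.70, ¬excellent=1−0.87=0.13; AND[a·b] → w = 0.0910
Rules with consequent 'mid': {R2, R4} → strengths 0.6090, 0.0910
Aggregate via t-conorm [a + b − a·b]: 0.6446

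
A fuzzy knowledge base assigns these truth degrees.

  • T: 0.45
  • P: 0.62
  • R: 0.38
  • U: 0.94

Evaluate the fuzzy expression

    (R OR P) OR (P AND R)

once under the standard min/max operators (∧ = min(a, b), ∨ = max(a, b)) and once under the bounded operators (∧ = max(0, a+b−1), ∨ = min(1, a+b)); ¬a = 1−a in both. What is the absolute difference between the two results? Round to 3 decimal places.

0.380

Under standard min/max:
  R OR P = max(a, b) on (0.38, 0.62) = 0.62
  P AND R = min(a, b) on (0.62, 0.38) = 0.38
  (R OR P) OR (P AND R) = max(a, b) on (0.62, 0.38) = 0.62
  → value = 0.6200
Under bounded:
  R OR P = min(1, a+b) on (0.38, 0.62) = 1.00
  P AND R = max(0, a+b−1) on (0.62, 0.38) = 0.00
  (R OR P) OR (P AND R) = min(1, a+b) on (1.00, 0.00) = 1.00
  → value = 1.0000
|0.6200 − 1.0000| = 0.380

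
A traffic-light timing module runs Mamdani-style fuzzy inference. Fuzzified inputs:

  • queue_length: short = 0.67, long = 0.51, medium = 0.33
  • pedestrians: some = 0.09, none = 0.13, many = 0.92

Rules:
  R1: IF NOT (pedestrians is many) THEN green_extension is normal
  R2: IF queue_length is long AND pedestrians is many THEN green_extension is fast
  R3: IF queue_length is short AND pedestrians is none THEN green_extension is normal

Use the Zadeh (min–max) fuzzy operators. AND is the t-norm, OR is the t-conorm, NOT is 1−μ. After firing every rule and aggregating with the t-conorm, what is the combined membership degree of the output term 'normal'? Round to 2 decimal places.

0.13

R1: ¬many=1−0.92=0.08 → w = 0.08
R2: long=0.51, many=0.92; AND[min(a, b)] → w = 0.51
R3: short=0.67, none=0.13; AND[min(a, b)] → w = 0.13
Rules with consequent 'normal': {R1, R3} → strengths 0.08, 0.13
Aggregate via t-conorm [max(a, b)]: 0.13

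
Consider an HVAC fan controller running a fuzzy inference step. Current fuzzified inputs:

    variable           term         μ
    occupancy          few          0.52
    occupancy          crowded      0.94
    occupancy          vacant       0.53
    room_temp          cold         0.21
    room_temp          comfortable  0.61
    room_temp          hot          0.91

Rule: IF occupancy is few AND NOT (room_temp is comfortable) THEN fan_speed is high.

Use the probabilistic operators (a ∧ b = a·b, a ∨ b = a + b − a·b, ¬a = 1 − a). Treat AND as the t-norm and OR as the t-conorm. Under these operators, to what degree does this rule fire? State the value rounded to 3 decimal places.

0.203

firing strength: few=0.52, ¬comfortable=1−0.61=0.39; AND[a·b] → w = 0.2028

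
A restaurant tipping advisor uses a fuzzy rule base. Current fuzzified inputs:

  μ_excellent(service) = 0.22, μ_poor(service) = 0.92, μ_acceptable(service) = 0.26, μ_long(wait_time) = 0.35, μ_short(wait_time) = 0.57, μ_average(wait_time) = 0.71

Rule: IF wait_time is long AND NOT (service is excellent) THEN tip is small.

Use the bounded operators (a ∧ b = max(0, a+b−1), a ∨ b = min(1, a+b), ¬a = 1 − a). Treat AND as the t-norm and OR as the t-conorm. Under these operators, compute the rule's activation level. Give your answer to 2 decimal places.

firing strength: long=0.35, ¬excellent=1−0.22=0.78; AND[max(0, a+b−1)] → w = 0.13

0.13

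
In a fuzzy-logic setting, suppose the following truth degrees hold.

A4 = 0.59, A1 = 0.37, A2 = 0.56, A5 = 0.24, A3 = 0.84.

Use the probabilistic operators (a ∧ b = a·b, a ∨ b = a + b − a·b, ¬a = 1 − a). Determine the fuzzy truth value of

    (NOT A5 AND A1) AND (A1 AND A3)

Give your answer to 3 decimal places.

0.087

NOT A5 = 1 − 0.2400 = 0.7600
NOT A5 AND A1 = a·b on (0.7600, 0.3700) = 0.2812
A1 AND A3 = a·b on (0.3700, 0.8400) = 0.3108
(NOT A5 AND A1) AND (A1 AND A3) = a·b on (0.2812, 0.3108) = 0.0874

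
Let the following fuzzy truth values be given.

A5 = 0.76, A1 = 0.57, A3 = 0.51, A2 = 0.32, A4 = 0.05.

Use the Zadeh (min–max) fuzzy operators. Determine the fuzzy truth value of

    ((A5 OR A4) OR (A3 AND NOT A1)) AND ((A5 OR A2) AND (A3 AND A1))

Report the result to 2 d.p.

0.51

A5 OR A4 = max(a, b) on (0.76, 0.05) = 0.76
NOT A1 = 1 − 0.57 = 0.43
A3 AND NOT A1 = min(a, b) on (0.51, 0.43) = 0.43
(A5 OR A4) OR (A3 AND NOT A1) = max(a, b) on (0.76, 0.43) = 0.76
A5 OR A2 = max(a, b) on (0.76, 0.32) = 0.76
A3 AND A1 = min(a, b) on (0.51, 0.57) = 0.51
(A5 OR A2) AND (A3 AND A1) = min(a, b) on (0.76, 0.51) = 0.51
((A5 OR A4) OR (A3 AND NOT A1)) AND ((A5 OR A2) AND (A3 AND A1)) = min(a, b) on (0.76, 0.51) = 0.51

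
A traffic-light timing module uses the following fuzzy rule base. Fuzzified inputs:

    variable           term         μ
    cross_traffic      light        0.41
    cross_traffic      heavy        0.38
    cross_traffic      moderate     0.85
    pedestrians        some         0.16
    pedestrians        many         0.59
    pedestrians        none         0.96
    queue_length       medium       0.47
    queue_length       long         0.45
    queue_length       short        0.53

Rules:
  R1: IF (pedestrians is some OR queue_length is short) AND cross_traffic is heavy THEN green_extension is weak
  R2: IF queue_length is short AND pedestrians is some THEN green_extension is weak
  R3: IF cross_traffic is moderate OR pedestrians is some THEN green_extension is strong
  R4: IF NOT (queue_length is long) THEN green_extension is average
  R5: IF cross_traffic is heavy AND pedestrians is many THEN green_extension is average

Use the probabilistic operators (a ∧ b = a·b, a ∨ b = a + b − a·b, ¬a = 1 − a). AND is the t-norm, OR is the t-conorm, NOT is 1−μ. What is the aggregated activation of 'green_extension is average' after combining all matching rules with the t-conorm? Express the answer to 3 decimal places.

0.651

R1: (some=0.16 OR short=0.53) = 0.6052; AND[a·b] with heavy=0.38 → w = 0.2300
R2: short=0.53, some=0.16; AND[a·b] → w = 0.0848
R3: moderate=0.85, some=0.16; OR[a + b − a·b] → w = 0.8740
R4: ¬long=1−0.45=0.55 → w = 0.5500
R5: heavy=0.38, many=0.59; AND[a·b] → w = 0.2242
Rules with consequent 'average': {R4, R5} → strengths 0.5500, 0.2242
Aggregate via t-conorm [a + b − a·b]: 0.6509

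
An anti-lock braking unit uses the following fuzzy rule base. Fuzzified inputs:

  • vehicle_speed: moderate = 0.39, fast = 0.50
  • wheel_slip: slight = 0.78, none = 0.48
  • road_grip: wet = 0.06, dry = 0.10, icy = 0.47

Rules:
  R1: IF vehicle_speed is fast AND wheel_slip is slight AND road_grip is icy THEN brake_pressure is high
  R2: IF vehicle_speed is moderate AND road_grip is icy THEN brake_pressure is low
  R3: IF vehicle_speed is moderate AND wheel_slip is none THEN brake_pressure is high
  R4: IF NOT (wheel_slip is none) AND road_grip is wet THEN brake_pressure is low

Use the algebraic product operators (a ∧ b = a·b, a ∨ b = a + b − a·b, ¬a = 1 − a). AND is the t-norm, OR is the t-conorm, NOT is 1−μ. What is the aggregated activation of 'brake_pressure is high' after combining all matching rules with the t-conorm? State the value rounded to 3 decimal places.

0.336

R1: fast=0.50, slight=0.78, icy=0.47; AND[a·b] → w = 0.1833
R2: moderate=0.39, icy=0.47; AND[a·b] → w = 0.1833
R3: moderate=0.39, none=0.48; AND[a·b] → w = 0.1872
R4: ¬none=1−0.48=0.52, wet=0.06; AND[a·b] → w = 0.0312
Rules with consequent 'high': {R1, R3} → strengths 0.1833, 0.1872
Aggregate via t-conorm [a + b − a·b]: 0.3362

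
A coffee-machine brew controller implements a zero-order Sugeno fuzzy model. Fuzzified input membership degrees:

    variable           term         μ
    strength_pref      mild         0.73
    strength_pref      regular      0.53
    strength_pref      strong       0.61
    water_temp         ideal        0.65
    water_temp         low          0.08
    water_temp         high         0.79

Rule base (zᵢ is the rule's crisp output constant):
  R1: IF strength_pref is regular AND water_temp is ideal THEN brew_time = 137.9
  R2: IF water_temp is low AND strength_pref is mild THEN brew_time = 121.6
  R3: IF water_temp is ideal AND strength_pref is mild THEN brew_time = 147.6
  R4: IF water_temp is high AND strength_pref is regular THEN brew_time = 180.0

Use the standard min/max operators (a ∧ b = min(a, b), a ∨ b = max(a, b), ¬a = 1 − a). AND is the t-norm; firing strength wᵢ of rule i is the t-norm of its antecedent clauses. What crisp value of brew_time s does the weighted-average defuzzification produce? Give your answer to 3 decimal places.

R1 (z=137.9): regular=0.53, ideal=0.65; AND[min(a, b)] → w = 0.53
R2 (z=121.6): low=0.08, mild=0.73; AND[min(a, b)] → w = 0.08
R3 (z=147.6): ideal=0.65, mild=0.73; AND[min(a, b)] → w = 0.65
R4 (z=180.0): high=0.79, regular=0.53; AND[min(a, b)] → w = 0.53
Weighted average = (0.53·137.9 + 0.08·121.6 + 0.65·147.6 + 0.53·180.0) / (0.53 + 0.08 + 0.65 + 0.53)
  = 274.1550 / 1.7900 = 153.159

153.159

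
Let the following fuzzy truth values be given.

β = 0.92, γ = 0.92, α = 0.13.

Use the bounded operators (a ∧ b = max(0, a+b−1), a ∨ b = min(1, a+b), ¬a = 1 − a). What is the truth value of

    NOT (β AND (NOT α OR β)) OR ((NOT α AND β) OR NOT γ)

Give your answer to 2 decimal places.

0.95

NOT α = 1 − 0.13 = 0.87
NOT α OR β = min(1, a+b) on (0.87, 0.92) = 1.00
β AND (NOT α OR β) = max(0, a+b−1) on (0.92, 1.00) = 0.92
NOT (β AND (NOT α OR β)) = 1 − 0.92 = 0.08
NOT α = 1 − 0.13 = 0.87
NOT α AND β = max(0, a+b−1) on (0.87, 0.92) = 0.79
NOT γ = 1 − 0.92 = 0.08
(NOT α AND β) OR NOT γ = min(1, a+b) on (0.79, 0.08) = 0.87
NOT (β AND (NOT α OR β)) OR ((NOT α AND β) OR NOT γ) = min(1, a+b) on (0.08, 0.87) = 0.95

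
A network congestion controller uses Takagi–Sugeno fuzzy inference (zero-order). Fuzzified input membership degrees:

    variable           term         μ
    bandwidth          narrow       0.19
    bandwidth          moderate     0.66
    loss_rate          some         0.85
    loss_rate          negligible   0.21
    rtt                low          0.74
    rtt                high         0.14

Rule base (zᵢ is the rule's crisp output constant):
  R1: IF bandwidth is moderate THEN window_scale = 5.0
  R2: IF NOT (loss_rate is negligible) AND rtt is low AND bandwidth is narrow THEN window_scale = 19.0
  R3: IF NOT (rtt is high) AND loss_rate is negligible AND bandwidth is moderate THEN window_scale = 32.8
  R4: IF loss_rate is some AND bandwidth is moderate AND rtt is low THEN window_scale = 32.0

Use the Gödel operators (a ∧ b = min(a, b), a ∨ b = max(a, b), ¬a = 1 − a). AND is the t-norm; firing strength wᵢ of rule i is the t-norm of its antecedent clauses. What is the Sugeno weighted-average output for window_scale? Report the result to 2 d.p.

20.30

R1 (z=5.0): moderate=0.66 → w = 0.66
R2 (z=19.0): ¬negligible=1−0.21=0.79, low=0.74, narrow=0.19; AND[min(a, b)] → w = 0.19
R3 (z=32.8): ¬high=1−0.14=0.86, negligible=0.21, moderate=0.66; AND[min(a, b)] → w = 0.21
R4 (z=32.0): some=0.85, moderate=0.66, low=0.74; AND[min(a, b)] → w = 0.66
Weighted average = (0.66·5.0 + 0.19·19.0 + 0.21·32.8 + 0.66·32.0) / (0.66 + 0.19 + 0.21 + 0.66)
  = 34.9180 / 1.7200 = 20.30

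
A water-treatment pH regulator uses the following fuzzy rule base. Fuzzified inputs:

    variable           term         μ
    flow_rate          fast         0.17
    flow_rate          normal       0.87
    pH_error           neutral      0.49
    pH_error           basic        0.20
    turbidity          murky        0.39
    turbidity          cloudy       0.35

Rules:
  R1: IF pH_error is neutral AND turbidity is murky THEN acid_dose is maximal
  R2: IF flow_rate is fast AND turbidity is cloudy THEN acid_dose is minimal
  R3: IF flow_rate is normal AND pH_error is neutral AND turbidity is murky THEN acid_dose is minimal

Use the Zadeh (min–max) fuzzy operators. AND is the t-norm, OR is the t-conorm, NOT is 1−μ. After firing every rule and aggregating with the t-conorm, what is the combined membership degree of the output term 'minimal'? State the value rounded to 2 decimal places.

R1: neutral=0.49, murky=0.39; AND[min(a, b)] → w = 0.39
R2: fast=0.17, cloudy=0.35; AND[min(a, b)] → w = 0.17
R3: normal=0.87, neutral=0.49, murky=0.39; AND[min(a, b)] → w = 0.39
Rules with consequent 'minimal': {R2, R3} → strengths 0.17, 0.39
Aggregate via t-conorm [max(a, b)]: 0.39

0.39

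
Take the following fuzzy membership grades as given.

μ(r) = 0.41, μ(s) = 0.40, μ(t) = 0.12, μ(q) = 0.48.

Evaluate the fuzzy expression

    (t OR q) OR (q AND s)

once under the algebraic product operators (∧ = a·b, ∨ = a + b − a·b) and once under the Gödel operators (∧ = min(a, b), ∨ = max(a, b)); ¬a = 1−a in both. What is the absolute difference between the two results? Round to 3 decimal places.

0.150

Under algebraic product:
  t OR q = a + b − a·b on (0.1200, 0.4800) = 0.5424
  q AND s = a·b on (0.4800, 0.4000) = 0.1920
  (t OR q) OR (q AND s) = a + b − a·b on (0.5424, 0.1920) = 0.6303
  → value = 0.6303
Under Gödel:
  t OR q = max(a, b) on (0.12, 0.48) = 0.48
  q AND s = min(a, b) on (0.48, 0.40) = 0.40
  (t OR q) OR (q AND s) = max(a, b) on (0.48, 0.40) = 0.48
  → value = 0.4800
|0.6303 − 0.4800| = 0.150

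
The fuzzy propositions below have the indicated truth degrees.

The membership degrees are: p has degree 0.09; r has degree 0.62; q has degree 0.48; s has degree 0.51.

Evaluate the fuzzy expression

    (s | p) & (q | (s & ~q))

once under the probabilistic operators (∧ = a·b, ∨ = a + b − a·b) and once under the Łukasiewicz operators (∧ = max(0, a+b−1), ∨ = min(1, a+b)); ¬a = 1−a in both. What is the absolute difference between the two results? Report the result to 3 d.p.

Under probabilistic:
  s | p = a + b − a·b on (0.5100, 0.0900) = 0.5541
  ~q = 1 − 0.4800 = 0.5200
  s & ~q = a·b on (0.5100, 0.5200) = 0.2652
  q | (s & ~q) = a + b − a·b on (0.4800, 0.2652) = 0.6179
  (s | p) & (q | (s & ~q)) = a·b on (0.5541, 0.6179) = 0.3424
  → value = 0.3424
Under Łukasiewicz:
  s | p = min(1, a+b) on (0.51, 0.09) = 0.60
  ~q = 1 − 0.48 = 0.52
  s & ~q = max(0, a+b−1) on (0.51, 0.52) = 0.03
  q | (s & ~q) = min(1, a+b) on (0.48, 0.03) = 0.51
  (s | p) & (q | (s & ~q)) = max(0, a+b−1) on (0.60, 0.51) = 0.11
  → value = 0.1100
|0.3424 − 0.1100| = 0.232

0.232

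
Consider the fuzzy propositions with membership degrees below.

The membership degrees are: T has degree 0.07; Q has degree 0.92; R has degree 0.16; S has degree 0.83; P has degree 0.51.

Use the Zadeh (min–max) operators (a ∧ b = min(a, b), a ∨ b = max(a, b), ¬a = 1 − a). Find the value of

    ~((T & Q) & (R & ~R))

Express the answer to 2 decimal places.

0.93

T & Q = min(a, b) on (0.07, 0.92) = 0.07
~R = 1 − 0.16 = 0.84
R & ~R = min(a, b) on (0.16, 0.84) = 0.16
(T & Q) & (R & ~R) = min(a, b) on (0.07, 0.16) = 0.07
~((T & Q) & (R & ~R)) = 1 − 0.07 = 0.93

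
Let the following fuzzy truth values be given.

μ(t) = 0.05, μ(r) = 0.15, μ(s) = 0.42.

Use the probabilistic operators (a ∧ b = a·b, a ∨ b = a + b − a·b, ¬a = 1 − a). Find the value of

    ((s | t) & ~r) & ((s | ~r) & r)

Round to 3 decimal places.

0.052

s | t = a + b − a·b on (0.4200, 0.0500) = 0.4490
~r = 1 − 0.1500 = 0.8500
(s | t) & ~r = a·b on (0.4490, 0.8500) = 0.3816
~r = 1 − 0.1500 = 0.8500
s | ~r = a + b − a·b on (0.4200, 0.8500) = 0.9130
(s | ~r) & r = a·b on (0.9130, 0.1500) = 0.1369
((s | t) & ~r) & ((s | ~r) & r) = a·b on (0.3816, 0.1369) = 0.0523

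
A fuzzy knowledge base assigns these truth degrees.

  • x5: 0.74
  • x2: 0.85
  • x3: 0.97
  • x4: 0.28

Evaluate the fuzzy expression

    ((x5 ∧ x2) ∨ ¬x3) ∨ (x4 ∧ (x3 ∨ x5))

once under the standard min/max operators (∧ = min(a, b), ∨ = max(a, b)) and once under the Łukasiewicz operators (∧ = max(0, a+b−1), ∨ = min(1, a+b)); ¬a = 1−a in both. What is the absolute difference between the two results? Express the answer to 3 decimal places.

Under standard min/max:
  x5 ∧ x2 = min(a, b) on (0.74, 0.85) = 0.74
  ¬x3 = 1 − 0.97 = 0.03
  (x5 ∧ x2) ∨ ¬x3 = max(a, b) on (0.74, 0.03) = 0.74
  x3 ∨ x5 = max(a, b) on (0.97, 0.74) = 0.97
  x4 ∧ (x3 ∨ x5) = min(a, b) on (0.28, 0.97) = 0.28
  ((x5 ∧ x2) ∨ ¬x3) ∨ (x4 ∧ (x3 ∨ x5)) = max(a, b) on (0.74, 0.28) = 0.74
  → value = 0.7400
Under Łukasiewicz:
  x5 ∧ x2 = max(0, a+b−1) on (0.74, 0.85) = 0.59
  ¬x3 = 1 − 0.97 = 0.03
  (x5 ∧ x2) ∨ ¬x3 = min(1, a+b) on (0.59, 0.03) = 0.62
  x3 ∨ x5 = min(1, a+b) on (0.97, 0.74) = 1.00
  x4 ∧ (x3 ∨ x5) = max(0, a+b−1) on (0.28, 1.00) = 0.28
  ((x5 ∧ x2) ∨ ¬x3) ∨ (x4 ∧ (x3 ∨ x5)) = min(1, a+b) on (0.62, 0.28) = 0.90
  → value = 0.9000
|0.7400 − 0.9000| = 0.160

0.160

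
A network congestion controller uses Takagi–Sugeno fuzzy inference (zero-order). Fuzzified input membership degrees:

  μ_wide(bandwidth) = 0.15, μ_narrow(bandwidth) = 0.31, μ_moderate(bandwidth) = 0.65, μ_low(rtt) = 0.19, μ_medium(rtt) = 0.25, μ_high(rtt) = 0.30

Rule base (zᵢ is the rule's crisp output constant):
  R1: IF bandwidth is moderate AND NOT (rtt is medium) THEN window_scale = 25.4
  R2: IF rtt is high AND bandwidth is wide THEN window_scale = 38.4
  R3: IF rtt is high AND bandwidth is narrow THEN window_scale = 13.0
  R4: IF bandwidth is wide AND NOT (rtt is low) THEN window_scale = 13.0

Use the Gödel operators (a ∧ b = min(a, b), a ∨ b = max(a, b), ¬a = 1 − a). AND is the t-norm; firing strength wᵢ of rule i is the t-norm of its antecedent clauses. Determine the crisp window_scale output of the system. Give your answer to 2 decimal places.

R1 (z=25.4): moderate=0.65, ¬medium=1−0.25=0.75; AND[min(a, b)] → w = 0.65
R2 (z=38.4): high=0.30, wide=0.15; AND[min(a, b)] → w = 0.15
R3 (z=13.0): high=0.30, narrow=0.31; AND[min(a, b)] → w = 0.30
R4 (z=13.0): wide=0.15, ¬low=1−0.19=0.81; AND[min(a, b)] → w = 0.15
Weighted average = (0.65·25.4 + 0.15·38.4 + 0.30·13.0 + 0.15·13.0) / (0.65 + 0.15 + 0.30 + 0.15)
  = 28.1200 / 1.2500 = 22.50

22.50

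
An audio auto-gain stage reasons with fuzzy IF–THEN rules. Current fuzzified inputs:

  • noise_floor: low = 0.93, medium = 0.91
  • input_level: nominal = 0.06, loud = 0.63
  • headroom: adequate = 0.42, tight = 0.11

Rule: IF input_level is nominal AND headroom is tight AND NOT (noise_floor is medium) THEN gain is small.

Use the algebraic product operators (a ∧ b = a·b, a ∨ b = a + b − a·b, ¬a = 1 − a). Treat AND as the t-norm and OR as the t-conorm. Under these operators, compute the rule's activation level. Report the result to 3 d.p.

firing strength: nominal=0.06, tight=0.11, ¬medium=1−0.91=0.09; AND[a·b] → w = 0.0006

0.001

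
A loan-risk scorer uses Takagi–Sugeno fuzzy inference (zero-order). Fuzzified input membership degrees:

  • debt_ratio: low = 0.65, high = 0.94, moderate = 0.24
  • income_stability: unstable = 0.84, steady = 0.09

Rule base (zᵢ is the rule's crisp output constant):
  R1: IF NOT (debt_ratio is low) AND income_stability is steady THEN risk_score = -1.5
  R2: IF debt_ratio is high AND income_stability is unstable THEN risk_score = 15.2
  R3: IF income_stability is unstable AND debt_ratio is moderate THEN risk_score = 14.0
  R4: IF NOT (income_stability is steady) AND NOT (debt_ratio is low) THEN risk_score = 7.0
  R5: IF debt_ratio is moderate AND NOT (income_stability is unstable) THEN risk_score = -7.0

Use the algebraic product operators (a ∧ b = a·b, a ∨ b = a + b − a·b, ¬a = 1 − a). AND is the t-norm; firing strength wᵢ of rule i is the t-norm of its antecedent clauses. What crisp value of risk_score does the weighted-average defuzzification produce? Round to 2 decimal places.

R1 (z=-1.5): ¬low=1−0.65=0.35, steady=0.09; AND[a·b] → w = 0.0315
R2 (z=15.2): high=0.94, unstable=0.84; AND[a·b] → w = 0.7896
R3 (z=14.0): unstable=0.84, moderate=0.24; AND[a·b] → w = 0.2016
R4 (z=7.0): ¬steady=1−0.09=0.91, ¬low=1−0.65=0.35; AND[a·b] → w = 0.3185
R5 (z=-7.0): moderate=0.24, ¬unstable=1−0.84=0.16; AND[a·b] → w = 0.0384
Weighted average = (0.0315·-1.5 + 0.7896·15.2 + 0.2016·14.0 + 0.3185·7.0 + 0.0384·-7.0) / (0.0315 + 0.7896 + 0.2016 + 0.3185 + 0.0384)
  = 16.7378 / 1.3796 = 12.13

12.13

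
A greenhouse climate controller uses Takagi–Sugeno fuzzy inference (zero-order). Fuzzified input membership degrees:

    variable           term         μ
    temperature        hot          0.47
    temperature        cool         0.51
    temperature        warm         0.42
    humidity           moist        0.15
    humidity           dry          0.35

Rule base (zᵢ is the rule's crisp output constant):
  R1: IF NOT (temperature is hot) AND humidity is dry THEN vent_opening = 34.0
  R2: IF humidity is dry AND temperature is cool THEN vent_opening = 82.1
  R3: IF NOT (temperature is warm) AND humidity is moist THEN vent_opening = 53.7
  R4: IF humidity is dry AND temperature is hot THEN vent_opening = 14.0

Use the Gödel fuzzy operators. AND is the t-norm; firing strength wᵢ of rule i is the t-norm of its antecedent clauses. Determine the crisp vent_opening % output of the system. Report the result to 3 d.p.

44.658

R1 (z=34.0): ¬hot=1−0.47=0.53, dry=0.35; AND[min(a, b)] → w = 0.35
R2 (z=82.1): dry=0.35, cool=0.51; AND[min(a, b)] → w = 0.35
R3 (z=53.7): ¬warm=1−0.42=0.58, moist=0.15; AND[min(a, b)] → w = 0.15
R4 (z=14.0): dry=0.35, hot=0.47; AND[min(a, b)] → w = 0.35
Weighted average = (0.35·34.0 + 0.35·82.1 + 0.15·53.7 + 0.35·14.0) / (0.35 + 0.35 + 0.15 + 0.35)
  = 53.5900 / 1.2000 = 44.658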